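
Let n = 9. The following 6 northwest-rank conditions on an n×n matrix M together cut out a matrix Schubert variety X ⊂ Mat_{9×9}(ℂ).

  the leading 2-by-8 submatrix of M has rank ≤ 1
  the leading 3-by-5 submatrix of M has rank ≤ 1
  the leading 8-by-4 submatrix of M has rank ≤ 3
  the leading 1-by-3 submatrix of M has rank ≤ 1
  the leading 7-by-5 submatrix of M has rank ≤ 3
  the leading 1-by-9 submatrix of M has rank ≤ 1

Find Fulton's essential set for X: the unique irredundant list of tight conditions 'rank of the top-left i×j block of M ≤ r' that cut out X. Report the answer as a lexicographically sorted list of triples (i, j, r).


Recovering R(i,j) via the rank-extension bound from the 6 conditions:

  i=1: 1 1 1 1 1 1 1 1 1
  i=2: 1 1 1 1 1 1 1 1 2
  i=3: 1 1 1 1 1 2 2 2 3
  i=4: 1 2 2 2 2 3 3 3 4
  i=5: 1 2 3 3 3 4 4 4 5
  i=6: 1 2 3 3 3 4 5 5 6
  i=7: 1 2 3 3 3 4 5 6 7
  i=8: 1 2 3 3 4 5 6 7 8
  i=9: 1 2 3 4 5 6 7 8 9

the unique w with this rank table is (1, 9, 6, 2, 3, 7, 8, 5, 4).

ℓ(w)=16; the 4 essential cells (i,j,r):

[(2, 8, 1), (3, 5, 1), (7, 5, 3), (8, 4, 3)]


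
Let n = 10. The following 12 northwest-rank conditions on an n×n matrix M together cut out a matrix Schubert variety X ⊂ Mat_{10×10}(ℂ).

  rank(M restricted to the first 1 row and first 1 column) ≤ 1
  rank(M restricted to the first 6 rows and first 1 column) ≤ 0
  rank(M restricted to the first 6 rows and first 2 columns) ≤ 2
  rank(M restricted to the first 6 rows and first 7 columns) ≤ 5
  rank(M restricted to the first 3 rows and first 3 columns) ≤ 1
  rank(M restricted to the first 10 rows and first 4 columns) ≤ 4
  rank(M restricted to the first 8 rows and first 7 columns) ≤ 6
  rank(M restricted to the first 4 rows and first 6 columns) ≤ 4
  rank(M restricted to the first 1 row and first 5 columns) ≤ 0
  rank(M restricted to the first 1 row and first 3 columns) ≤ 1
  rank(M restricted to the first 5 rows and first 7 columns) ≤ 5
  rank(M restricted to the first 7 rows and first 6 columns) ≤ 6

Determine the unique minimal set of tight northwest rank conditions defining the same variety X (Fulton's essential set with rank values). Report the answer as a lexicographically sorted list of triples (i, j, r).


The tightest implied rank at each (i,j), from the 12 conditions:

  0  0  0  0  0  1  1  1  1  1
  0  1  1  1  1  2  2  2  2  2
  0  1  1  2  2  3  3  3  3  3
  0  1  2  3  3  4  4  4  4  4
  0  1  2  3  4  5  5  5  5  5
  0  1  2  3  4  5  5  6  6  6
  1  2  3  4  5  6  6  7  7  7
  1  2  3  4  5  6  6  7  8  8
  1  2  3  4  5  6  7  8  9  9
  1  2  3  4  5  6  7  8  9  10

giving w = (6, 2, 4, 3, 5, 8, 1, 9, 7, 10) via Δ²R.

D(w) has 13 cells with 5 SE-corners; essential set:

[(1, 5, 0), (3, 3, 1), (6, 1, 0), (6, 7, 5), (8, 7, 6)]


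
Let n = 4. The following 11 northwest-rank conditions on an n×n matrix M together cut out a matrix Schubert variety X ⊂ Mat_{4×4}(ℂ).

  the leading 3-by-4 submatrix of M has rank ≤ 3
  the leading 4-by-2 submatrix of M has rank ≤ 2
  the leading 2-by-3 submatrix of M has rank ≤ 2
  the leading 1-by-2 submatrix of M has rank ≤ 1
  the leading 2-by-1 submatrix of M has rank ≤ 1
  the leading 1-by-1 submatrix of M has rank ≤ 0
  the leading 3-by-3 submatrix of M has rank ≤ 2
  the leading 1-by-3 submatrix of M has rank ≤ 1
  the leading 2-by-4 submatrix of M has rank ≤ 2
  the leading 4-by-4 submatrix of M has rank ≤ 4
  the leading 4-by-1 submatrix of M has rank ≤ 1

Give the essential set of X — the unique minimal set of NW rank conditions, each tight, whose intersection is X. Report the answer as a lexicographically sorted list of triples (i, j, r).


Propagating the 11 rank bounds to every northwest block:

  i=1: 0 1 1 1
  i=2: 1 2 2 2
  i=3: 1 2 2 3
  i=4: 1 2 3 4

hence w(1..4) = (2, 1, 4, 3).

Fulton essential set (2 of the 2 Rothe cells):

[(1, 1, 0), (3, 3, 2)]


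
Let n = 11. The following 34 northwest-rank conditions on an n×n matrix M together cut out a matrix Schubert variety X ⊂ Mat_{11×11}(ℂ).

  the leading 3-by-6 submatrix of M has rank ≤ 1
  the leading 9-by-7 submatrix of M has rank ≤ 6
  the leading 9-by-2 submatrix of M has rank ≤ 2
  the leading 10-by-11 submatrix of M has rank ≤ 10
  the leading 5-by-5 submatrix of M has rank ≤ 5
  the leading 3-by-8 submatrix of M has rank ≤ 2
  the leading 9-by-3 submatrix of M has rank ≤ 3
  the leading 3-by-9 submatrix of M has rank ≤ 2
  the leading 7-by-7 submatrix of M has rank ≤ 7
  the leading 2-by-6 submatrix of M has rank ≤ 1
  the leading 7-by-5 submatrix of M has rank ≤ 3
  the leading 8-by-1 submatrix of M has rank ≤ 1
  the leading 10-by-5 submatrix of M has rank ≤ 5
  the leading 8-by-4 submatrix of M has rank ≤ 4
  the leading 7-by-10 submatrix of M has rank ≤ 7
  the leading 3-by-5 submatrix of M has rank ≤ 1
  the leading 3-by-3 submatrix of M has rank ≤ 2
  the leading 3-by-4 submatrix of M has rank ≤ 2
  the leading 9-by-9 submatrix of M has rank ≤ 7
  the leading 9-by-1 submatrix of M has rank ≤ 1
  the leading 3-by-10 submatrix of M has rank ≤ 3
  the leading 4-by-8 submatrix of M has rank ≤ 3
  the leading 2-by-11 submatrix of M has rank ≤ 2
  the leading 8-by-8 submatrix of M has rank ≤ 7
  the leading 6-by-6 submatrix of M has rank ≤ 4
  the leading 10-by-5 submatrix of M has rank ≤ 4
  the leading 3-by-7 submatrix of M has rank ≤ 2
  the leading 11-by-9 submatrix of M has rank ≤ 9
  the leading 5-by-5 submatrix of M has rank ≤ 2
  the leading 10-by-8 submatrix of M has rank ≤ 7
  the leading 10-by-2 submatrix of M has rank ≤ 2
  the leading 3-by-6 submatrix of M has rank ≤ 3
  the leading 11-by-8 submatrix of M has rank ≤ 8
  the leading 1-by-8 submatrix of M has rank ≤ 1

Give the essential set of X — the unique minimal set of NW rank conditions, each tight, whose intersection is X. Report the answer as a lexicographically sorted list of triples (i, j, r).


Propagating the 34 rank bounds to every northwest block:

  row 1: 1, 1, 1, 1, 1, 1, 1, 1, 1, 1, 1
  row 2: 1, 1, 1, 1, 1, 1, 2, 2, 2, 2, 2
  row 3: 1, 1, 1, 1, 1, 1, 2, 2, 2, 3, 3
  row 4: 1, 2, 2, 2, 2, 2, 3, 3, 3, 4, 4
  row 5: 1, 2, 2, 2, 2, 3, 4, 4, 4, 5, 5
  row 6: 1, 2, 3, 3, 3, 4, 5, 5, 5, 6, 6
  row 7: 1, 2, 3, 3, 3, 4, 5, 6, 6, 7, 7
  row 8: 1, 2, 3, 4, 4, 5, 6, 7, 7, 8, 8
  row 9: 1, 2, 3, 4, 4, 5, 6, 7, 7, 8, 9
  row 10: 1, 2, 3, 4, 4, 5, 6, 7, 8, 9, 10
  row 11: 1, 2, 3, 4, 5, 6, 7, 8, 9, 10, 11

the unique w with this rank table is (1, 7, 10, 2, 6, 3, 8, 4, 11, 9, 5).

Rothe diagram D(w) (20 cells), 6 SE-corners (essential conditions):

[(3, 6, 1), (3, 9, 2), (5, 5, 2), (7, 5, 3), (9, 9, 7), (10, 5, 4)]


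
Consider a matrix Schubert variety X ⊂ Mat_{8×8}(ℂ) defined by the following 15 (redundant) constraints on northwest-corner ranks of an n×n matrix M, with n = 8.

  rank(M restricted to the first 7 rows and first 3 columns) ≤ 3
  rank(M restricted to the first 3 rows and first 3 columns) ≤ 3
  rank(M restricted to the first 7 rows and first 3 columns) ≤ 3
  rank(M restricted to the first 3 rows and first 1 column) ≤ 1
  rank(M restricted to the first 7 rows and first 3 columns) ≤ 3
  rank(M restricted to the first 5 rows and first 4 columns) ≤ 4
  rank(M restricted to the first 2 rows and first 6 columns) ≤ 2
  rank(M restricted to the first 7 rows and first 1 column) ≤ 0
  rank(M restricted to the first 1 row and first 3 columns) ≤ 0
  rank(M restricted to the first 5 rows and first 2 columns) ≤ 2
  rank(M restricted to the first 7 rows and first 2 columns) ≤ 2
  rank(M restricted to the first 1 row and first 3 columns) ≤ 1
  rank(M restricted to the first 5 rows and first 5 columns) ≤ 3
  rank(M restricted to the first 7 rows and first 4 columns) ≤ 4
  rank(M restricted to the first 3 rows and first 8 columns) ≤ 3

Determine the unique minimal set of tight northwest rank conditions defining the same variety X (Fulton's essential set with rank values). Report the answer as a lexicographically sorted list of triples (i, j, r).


Rank table r_w(8×8) implied by the 15 constraints:

  R[1]: 0 0 0 1 1 1 1 1
  R[2]: 0 1 1 2 2 2 2 2
  R[3]: 0 1 2 3 3 3 3 3
  R[4]: 0 1 2 3 3 4 4 4
  R[5]: 0 1 2 3 3 4 5 5
  R[6]: 0 1 2 3 4 5 6 6
  R[7]: 0 1 2 3 4 5 6 7
  R[8]: 1 2 3 4 5 6 7 8

hence w(1..8) = (4, 2, 3, 6, 7, 5, 8, 1).

D(w) has 11 cells with 3 SE-corners; essential set:

[(1, 3, 0), (5, 5, 3), (7, 1, 0)]


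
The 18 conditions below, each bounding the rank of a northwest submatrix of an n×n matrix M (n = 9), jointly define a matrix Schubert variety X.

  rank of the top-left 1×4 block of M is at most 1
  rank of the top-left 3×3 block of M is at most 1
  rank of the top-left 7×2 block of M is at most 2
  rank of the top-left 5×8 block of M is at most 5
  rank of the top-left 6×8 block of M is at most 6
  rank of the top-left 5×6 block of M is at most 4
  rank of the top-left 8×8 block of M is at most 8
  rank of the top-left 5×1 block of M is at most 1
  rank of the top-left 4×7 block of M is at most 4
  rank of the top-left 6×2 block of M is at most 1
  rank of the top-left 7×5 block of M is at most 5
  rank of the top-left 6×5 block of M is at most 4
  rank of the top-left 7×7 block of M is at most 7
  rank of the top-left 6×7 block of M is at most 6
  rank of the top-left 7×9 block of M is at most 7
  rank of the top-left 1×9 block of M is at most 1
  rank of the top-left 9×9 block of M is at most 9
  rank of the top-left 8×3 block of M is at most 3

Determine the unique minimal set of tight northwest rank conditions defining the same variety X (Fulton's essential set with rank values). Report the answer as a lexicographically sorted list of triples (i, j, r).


The tightest implied rank at each (i,j), from the 18 conditions:

  1  1  1  1  1  1  1  1  1
  1  1  1  2  2  2  2  2  2
  1  1  1  2  3  3  3  3  3
  1  1  2  3  4  4  4  4  4
  1  1  2  3  4  4  5  5  5
  1  1  2  3  4  5  6  6  6
  1  2  3  4  5  6  7  7  7
  1  2  3  4  5  6  7  8  8
  1  2  3  4  5  6  7  8  9

reading off 1-entries of Δ²R: w = (1, 4, 5, 3, 7, 6, 2, 8, 9).

|D(w)|=8, |Ess(w)|=3:

[(3, 3, 1), (5, 6, 4), (6, 2, 1)]


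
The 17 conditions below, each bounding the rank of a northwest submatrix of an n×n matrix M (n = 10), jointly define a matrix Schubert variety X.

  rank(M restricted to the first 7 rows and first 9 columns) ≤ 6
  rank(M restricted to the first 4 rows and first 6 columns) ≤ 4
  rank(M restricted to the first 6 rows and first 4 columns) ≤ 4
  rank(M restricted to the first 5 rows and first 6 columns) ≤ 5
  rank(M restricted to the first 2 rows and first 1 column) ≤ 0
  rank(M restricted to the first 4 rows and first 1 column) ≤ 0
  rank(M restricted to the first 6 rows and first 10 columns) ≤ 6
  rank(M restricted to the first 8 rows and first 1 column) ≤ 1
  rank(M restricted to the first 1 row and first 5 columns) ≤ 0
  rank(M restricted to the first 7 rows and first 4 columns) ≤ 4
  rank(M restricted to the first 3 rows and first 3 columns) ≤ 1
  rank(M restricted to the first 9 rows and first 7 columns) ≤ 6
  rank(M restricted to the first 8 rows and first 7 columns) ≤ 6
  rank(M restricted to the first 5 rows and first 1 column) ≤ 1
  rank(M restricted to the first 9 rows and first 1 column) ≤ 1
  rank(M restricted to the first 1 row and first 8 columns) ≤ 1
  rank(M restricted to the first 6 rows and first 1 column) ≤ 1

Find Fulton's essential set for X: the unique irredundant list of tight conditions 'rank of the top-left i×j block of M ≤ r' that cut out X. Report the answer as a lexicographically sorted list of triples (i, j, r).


Reconstructing r_w from the 17 given conditions:

  i=1: 0  0  0  0  0  1  1  1  1  1
  i=2: 0  1  1  1  1  2  2  2  2  2
  i=3: 0  1  1  2  2  3  3  3  3  3
  i=4: 0  1  2  3  3  4  4  4  4  4
  i=5: 1  2  3  4  4  5  5  5  5  5
  i=6: 1  2  3  4  5  6  6  6  6  6
  i=7: 1  2  3  4  5  6  6  6  6  7
  i=8: 1  2  3  4  5  6  6  7  7  8
  i=9: 1  2  3  4  5  6  6  7  8  9
  i=10: 1  2  3  4  5  6  7  8  9  10

hence w(1..10) = (6, 2, 4, 3, 1, 5, 10, 8, 9, 7).

D(w) has 14 cells with 5 SE-corners; essential set:

[(1, 5, 0), (3, 3, 1), (4, 1, 0), (7, 9, 6), (9, 7, 6)]


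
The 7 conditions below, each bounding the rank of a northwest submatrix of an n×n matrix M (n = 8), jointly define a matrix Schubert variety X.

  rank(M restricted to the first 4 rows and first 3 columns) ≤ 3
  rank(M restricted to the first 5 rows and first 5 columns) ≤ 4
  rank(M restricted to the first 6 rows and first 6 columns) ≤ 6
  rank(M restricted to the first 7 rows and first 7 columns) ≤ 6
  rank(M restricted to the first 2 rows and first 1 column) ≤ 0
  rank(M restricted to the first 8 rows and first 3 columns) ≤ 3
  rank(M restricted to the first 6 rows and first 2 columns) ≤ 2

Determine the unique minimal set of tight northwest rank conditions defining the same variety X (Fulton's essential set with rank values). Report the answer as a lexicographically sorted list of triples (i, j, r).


Recovering R(i,j) via the rank-extension bound from the 7 conditions:

  0, 1, 1, 1, 1, 1, 1, 1
  0, 1, 2, 2, 2, 2, 2, 2
  1, 2, 3, 3, 3, 3, 3, 3
  1, 2, 3, 4, 4, 4, 4, 4
  1, 2, 3, 4, 4, 5, 5, 5
  1, 2, 3, 4, 5, 6, 6, 6
  1, 2, 3, 4, 5, 6, 6, 7
  1, 2, 3, 4, 5, 6, 7, 8

reading off 1-entries of Δ²R: w = (2, 3, 1, 4, 6, 5, 8, 7).

|D(w)|=4, |Ess(w)|=3:

[(2, 1, 0), (5, 5, 4), (7, 7, 6)]


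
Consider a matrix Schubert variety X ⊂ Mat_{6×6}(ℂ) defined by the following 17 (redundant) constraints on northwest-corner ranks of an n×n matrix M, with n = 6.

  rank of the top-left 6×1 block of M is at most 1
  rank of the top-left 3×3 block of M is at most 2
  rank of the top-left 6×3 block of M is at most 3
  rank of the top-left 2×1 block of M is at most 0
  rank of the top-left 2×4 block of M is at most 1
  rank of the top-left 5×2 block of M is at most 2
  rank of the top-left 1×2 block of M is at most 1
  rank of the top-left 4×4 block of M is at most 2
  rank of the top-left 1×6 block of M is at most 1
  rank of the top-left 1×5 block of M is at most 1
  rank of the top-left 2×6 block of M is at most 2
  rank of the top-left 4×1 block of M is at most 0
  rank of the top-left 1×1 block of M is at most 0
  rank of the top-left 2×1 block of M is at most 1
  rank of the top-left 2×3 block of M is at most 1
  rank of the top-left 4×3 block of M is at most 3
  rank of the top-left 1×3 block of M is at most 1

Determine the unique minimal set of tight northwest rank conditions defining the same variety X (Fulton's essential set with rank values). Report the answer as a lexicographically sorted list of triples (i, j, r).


Propagating the 17 rank bounds to every northwest block:

  0 | 1 | 1 | 1 | 1 | 1
  0 | 1 | 1 | 1 | 2 | 2
  0 | 1 | 2 | 2 | 3 | 3
  0 | 1 | 2 | 2 | 3 | 4
  1 | 2 | 3 | 3 | 4 | 5
  1 | 2 | 3 | 4 | 5 | 6

second differences of R give the permutation w = (2, 5, 3, 6, 1, 4).

|D(w)|=7, |Ess(w)|=3:

[(2, 4, 1), (4, 1, 0), (4, 4, 2)]


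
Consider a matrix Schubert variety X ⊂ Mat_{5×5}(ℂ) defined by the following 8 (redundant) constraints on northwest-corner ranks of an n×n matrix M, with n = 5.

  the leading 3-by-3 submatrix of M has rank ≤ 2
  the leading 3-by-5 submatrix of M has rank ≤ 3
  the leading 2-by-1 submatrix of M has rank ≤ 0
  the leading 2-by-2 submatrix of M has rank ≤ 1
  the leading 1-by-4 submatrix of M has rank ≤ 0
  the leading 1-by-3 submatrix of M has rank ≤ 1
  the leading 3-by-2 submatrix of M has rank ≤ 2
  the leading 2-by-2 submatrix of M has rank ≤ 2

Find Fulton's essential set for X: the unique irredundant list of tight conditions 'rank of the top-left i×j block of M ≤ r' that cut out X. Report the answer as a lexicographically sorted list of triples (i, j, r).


Rank table r_w(5×5) implied by the 8 constraints:

  R[1]: 0  0  0  0  1
  R[2]: 0  1  1  1  2
  R[3]: 1  2  2  2  3
  R[4]: 1  2  3  3  4
  R[5]: 1  2  3  4  5

reading off 1-entries of Δ²R: w = (5, 2, 1, 3, 4).

Fulton essential set (2 of the 5 Rothe cells):

[(1, 4, 0), (2, 1, 0)]


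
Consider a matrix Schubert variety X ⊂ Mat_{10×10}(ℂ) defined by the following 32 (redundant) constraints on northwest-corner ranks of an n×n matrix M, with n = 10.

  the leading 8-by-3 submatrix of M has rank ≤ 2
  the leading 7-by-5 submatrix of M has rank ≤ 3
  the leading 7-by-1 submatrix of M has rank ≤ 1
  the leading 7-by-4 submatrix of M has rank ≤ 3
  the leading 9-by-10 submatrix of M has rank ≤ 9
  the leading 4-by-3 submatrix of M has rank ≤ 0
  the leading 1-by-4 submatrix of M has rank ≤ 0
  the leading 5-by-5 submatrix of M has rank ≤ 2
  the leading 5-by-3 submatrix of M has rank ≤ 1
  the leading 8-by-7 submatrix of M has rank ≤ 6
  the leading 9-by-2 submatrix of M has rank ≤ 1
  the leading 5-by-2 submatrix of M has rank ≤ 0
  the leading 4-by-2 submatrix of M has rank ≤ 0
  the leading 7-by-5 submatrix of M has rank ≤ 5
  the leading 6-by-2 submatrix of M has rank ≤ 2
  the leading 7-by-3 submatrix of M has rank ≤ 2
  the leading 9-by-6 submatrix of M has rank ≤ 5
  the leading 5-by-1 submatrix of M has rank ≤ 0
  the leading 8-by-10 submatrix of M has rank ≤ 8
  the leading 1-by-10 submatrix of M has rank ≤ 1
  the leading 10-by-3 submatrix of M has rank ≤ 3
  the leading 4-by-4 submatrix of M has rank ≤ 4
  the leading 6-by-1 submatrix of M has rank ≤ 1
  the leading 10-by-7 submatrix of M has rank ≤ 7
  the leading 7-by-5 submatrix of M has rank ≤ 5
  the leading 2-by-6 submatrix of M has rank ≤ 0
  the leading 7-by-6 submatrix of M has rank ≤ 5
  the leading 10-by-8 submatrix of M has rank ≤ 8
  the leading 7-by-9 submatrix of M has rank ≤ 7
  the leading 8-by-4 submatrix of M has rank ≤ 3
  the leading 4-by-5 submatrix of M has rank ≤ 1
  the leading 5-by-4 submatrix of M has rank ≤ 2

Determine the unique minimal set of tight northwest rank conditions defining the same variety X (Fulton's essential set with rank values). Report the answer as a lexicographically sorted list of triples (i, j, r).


Rank table r_w(10×10) implied by the 32 constraints:

  i=1: 0 | 0 | 0 | 0 | 0 | 0 | 1 | 1 | 1 | 1
  i=2: 0 | 0 | 0 | 0 | 0 | 0 | 1 | 2 | 2 | 2
  i=3: 0 | 0 | 0 | 1 | 1 | 1 | 2 | 3 | 3 | 3
  i=4: 0 | 0 | 0 | 1 | 1 | 2 | 3 | 4 | 4 | 4
  i=5: 0 | 0 | 1 | 2 | 2 | 3 | 4 | 5 | 5 | 5
  i=6: 1 | 1 | 2 | 3 | 3 | 4 | 5 | 6 | 6 | 6
  i=7: 1 | 1 | 2 | 3 | 3 | 4 | 5 | 6 | 7 | 7
  i=8: 1 | 1 | 2 | 3 | 4 | 5 | 6 | 7 | 8 | 8
  i=9: 1 | 1 | 2 | 3 | 4 | 5 | 6 | 7 | 8 | 9
  i=10: 1 | 2 | 3 | 4 | 5 | 6 | 7 | 8 | 9 | 10

the unique w with this rank table is (7, 8, 4, 6, 3, 1, 9, 5, 10, 2).

D(w) has 25 cells with 6 SE-corners; essential set:

[(2, 6, 0), (4, 3, 0), (4, 5, 1), (5, 2, 0), (7, 5, 3), (9, 2, 1)]


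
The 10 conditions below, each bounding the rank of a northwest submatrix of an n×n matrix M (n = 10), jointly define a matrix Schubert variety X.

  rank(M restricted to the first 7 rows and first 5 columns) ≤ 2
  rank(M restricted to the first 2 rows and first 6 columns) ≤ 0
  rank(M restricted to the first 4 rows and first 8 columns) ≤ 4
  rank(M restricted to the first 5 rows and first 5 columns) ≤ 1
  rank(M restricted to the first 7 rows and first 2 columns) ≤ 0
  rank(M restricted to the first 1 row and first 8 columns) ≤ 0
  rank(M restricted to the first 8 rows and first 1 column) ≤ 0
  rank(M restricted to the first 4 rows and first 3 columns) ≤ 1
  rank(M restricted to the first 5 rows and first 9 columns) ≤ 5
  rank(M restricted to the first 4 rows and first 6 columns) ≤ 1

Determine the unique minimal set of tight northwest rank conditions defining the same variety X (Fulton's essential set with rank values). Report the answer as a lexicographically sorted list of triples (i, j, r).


Recovering R(i,j) via the rank-extension bound from the 10 conditions:

  row 1: 0 0 0 0 0 0 0 0 1 1
  row 2: 0 0 0 0 0 0 1 1 2 2
  row 3: 0 0 1 1 1 1 2 2 3 3
  row 4: 0 0 1 1 1 1 2 3 4 4
  row 5: 0 0 1 1 1 2 3 4 5 5
  row 6: 0 0 1 2 2 3 4 5 6 6
  row 7: 0 0 1 2 2 3 4 5 6 7
  row 8: 0 1 2 3 3 4 5 6 7 8
  row 9: 1 2 3 4 4 5 6 7 8 9
  row 10: 1 2 3 4 5 6 7 8 9 10

the unique w with this rank table is (9, 7, 3, 8, 6, 4, 10, 2, 1, 5).

D(w) has 31 cells with 7 SE-corners; essential set:

[(1, 8, 0), (2, 6, 0), (4, 6, 1), (5, 5, 1), (7, 2, 0), (7, 5, 2), (8, 1, 0)]


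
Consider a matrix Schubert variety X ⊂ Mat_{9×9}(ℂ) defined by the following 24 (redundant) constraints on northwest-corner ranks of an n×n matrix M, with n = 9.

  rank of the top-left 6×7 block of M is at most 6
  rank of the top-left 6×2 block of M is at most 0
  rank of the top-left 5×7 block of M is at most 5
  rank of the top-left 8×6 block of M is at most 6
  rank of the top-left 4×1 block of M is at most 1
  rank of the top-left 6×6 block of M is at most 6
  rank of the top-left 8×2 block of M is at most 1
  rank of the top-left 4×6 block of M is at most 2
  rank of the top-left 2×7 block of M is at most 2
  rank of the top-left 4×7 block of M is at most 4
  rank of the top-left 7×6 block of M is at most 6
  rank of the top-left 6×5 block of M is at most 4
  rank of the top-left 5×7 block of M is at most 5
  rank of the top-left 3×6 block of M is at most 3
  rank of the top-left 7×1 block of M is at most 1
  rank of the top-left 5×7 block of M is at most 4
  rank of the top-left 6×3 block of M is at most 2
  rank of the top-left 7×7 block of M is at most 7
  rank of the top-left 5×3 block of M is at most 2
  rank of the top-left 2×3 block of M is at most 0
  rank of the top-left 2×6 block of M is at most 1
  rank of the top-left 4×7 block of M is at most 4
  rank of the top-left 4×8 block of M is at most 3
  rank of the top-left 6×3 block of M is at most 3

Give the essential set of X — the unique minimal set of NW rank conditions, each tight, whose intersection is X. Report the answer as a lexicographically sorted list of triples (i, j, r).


Propagating the 24 rank bounds to every northwest block:

  0  0  0  1  1  1  1  1  1
  0  0  0  1  1  1  2  2  2
  0  0  1  2  2  2  3  3  3
  0  0  1  2  2  2  3  3  4
  0  0  1  2  3  3  4  4  5
  0  0  1  2  3  4  5  5  6
  1  1  2  3  4  5  6  6  7
  1  1  2  3  4  5  6  7  8
  1  2  3  4  5  6  7  8  9

hence w(1..9) = (4, 7, 3, 9, 5, 6, 1, 8, 2).

Fulton essential set (6 of the 20 Rothe cells):

[(2, 3, 0), (2, 6, 1), (4, 6, 2), (4, 8, 3), (6, 2, 0), (8, 2, 1)]


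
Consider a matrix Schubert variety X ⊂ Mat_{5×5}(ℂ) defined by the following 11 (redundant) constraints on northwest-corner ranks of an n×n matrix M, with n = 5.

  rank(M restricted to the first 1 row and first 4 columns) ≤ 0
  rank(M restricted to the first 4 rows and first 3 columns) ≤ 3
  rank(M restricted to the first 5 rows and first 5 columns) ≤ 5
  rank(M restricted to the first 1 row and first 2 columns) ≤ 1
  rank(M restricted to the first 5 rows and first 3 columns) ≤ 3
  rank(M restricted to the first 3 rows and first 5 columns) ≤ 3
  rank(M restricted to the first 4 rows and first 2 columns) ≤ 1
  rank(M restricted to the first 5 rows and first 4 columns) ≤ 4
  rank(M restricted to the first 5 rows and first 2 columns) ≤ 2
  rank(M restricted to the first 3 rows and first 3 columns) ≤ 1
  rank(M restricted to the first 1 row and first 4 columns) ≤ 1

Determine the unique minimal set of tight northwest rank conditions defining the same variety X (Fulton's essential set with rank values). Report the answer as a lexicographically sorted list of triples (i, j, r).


Recovering R(i,j) via the rank-extension bound from the 11 conditions:

  i=1: 0 0 0 0 1
  i=2: 1 1 1 1 2
  i=3: 1 1 1 2 3
  i=4: 1 1 2 3 4
  i=5: 1 2 3 4 5

the unique w with this rank table is (5, 1, 4, 3, 2).

D(w) has 7 cells with 3 SE-corners; essential set:

[(1, 4, 0), (3, 3, 1), (4, 2, 1)]


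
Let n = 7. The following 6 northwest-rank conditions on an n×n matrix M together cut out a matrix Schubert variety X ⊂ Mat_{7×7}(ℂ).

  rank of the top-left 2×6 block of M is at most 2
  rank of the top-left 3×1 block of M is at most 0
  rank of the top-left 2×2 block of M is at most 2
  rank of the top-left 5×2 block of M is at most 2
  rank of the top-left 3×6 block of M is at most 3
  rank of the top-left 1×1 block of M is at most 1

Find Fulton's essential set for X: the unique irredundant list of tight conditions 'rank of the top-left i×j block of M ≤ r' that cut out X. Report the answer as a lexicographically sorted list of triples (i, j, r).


Propagating the 6 rank bounds to every northwest block:

  row 1: 0  1  1  1  1  1  1
  row 2: 0  1  2  2  2  2  2
  row 3: 0  1  2  3  3  3  3
  row 4: 1  2  3  4  4  4  4
  row 5: 1  2  3  4  5  5  5
  row 6: 1  2  3  4  5  6  6
  row 7: 1  2  3  4  5  6  7

hence w(1..7) = (2, 3, 4, 1, 5, 6, 7).

D(w) has 3 cells with 1 SE-corner; essential set:

[(3, 1, 0)]


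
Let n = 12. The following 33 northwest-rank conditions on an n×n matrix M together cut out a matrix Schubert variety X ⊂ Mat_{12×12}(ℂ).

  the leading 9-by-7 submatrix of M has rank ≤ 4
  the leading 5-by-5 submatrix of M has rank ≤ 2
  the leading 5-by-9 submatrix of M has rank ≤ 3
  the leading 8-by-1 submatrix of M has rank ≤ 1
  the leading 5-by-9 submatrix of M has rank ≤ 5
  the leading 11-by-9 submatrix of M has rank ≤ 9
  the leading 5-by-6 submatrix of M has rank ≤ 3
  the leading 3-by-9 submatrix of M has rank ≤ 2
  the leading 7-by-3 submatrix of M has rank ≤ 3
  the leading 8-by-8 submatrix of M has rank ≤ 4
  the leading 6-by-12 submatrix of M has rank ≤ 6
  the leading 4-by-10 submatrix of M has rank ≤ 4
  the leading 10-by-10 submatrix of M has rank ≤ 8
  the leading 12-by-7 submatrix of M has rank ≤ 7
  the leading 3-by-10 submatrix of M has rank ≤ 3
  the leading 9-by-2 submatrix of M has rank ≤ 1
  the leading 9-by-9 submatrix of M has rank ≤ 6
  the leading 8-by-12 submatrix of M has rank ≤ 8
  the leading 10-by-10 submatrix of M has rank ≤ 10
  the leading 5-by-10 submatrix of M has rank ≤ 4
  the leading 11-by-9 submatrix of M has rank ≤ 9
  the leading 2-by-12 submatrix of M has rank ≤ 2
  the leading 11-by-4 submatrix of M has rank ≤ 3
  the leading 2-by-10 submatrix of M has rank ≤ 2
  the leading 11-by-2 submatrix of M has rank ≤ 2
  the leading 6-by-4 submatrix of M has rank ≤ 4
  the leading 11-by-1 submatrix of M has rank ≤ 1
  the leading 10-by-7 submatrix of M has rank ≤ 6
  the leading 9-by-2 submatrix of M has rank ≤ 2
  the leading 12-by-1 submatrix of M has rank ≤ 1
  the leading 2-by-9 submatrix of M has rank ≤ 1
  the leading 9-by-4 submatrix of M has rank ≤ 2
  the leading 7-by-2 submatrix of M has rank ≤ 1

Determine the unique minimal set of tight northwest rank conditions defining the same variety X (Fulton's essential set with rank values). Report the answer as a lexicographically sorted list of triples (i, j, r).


The tightest implied rank at each (i,j), from the 33 conditions:

  row 1: 1 | 1 | 1 | 1 | 1 | 1 | 1 | 1 | 1 | 1 | 1 | 1
  row 2: 1 | 1 | 1 | 1 | 1 | 1 | 1 | 1 | 1 | 2 | 2 | 2
  row 3: 1 | 1 | 2 | 2 | 2 | 2 | 2 | 2 | 2 | 3 | 3 | 3
  row 4: 1 | 1 | 2 | 2 | 2 | 3 | 3 | 3 | 3 | 4 | 4 | 4
  row 5: 1 | 1 | 2 | 2 | 2 | 3 | 3 | 3 | 3 | 4 | 5 | 5
  row 6: 1 | 1 | 2 | 2 | 3 | 4 | 4 | 4 | 4 | 5 | 6 | 6
  row 7: 1 | 1 | 2 | 2 | 3 | 4 | 4 | 4 | 5 | 6 | 7 | 7
  row 8: 1 | 1 | 2 | 2 | 3 | 4 | 4 | 4 | 5 | 6 | 7 | 8
  row 9: 1 | 1 | 2 | 2 | 3 | 4 | 4 | 5 | 6 | 7 | 8 | 9
  row 10: 1 | 2 | 3 | 3 | 4 | 5 | 5 | 6 | 7 | 8 | 9 | 10
  row 11: 1 | 2 | 3 | 3 | 4 | 5 | 6 | 7 | 8 | 9 | 10 | 11
  row 12: 1 | 2 | 3 | 4 | 5 | 6 | 7 | 8 | 9 | 10 | 11 | 12

hence w(1..12) = (1, 10, 3, 6, 11, 5, 9, 12, 8, 2, 7, 4).

Fulton essential set (8 of the 32 Rothe cells):

[(2, 9, 1), (5, 5, 2), (5, 9, 3), (8, 8, 4), (9, 2, 1), (9, 4, 2), (9, 7, 4), (11, 4, 3)]


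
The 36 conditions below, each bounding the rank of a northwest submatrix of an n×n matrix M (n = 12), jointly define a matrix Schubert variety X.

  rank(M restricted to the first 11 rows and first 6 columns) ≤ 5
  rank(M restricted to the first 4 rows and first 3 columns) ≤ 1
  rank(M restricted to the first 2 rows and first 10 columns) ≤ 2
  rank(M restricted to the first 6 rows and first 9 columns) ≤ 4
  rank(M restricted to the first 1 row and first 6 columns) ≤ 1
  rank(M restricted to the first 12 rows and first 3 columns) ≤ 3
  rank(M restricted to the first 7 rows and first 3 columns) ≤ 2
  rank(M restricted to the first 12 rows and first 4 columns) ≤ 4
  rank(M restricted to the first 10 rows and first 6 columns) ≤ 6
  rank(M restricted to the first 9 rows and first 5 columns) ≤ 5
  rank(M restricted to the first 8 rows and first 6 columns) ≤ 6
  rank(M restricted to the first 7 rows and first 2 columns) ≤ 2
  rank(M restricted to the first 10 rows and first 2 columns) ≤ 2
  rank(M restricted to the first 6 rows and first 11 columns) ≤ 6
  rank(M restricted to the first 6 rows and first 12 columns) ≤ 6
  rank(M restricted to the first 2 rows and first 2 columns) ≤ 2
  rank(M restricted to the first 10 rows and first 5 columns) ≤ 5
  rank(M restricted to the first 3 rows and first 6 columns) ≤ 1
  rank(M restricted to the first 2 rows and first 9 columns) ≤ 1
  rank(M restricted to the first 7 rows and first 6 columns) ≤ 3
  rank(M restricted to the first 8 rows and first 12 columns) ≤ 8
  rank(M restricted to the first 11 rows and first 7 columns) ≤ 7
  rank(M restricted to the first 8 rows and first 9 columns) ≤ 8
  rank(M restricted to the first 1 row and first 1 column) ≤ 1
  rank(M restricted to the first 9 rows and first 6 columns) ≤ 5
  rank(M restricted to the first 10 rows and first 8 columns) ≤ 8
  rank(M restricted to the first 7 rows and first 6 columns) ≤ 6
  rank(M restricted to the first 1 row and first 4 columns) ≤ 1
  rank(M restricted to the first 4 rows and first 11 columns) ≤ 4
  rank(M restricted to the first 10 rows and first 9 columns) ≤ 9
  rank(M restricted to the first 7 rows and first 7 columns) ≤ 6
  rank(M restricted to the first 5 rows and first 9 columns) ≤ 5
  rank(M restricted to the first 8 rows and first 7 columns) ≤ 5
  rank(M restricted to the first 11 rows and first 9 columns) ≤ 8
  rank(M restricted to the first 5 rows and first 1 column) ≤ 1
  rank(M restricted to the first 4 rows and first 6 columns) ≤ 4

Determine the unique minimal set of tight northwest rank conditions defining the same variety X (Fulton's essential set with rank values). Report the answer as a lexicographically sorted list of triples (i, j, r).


Rank table r_w(12×12) implied by the 36 constraints:

  R[1]: 1, 1, 1, 1, 1, 1, 1, 1, 1, 1, 1, 1
  R[2]: 1, 1, 1, 1, 1, 1, 1, 1, 1, 2, 2, 2
  R[3]: 1, 1, 1, 1, 1, 1, 2, 2, 2, 3, 3, 3
  R[4]: 1, 1, 1, 2, 2, 2, 3, 3, 3, 4, 4, 4
  R[5]: 1, 2, 2, 3, 3, 3, 4, 4, 4, 5, 5, 5
  R[6]: 1, 2, 2, 3, 3, 3, 4, 4, 4, 5, 6, 6
  R[7]: 1, 2, 2, 3, 3, 3, 4, 5, 5, 6, 7, 7
  R[8]: 1, 2, 3, 4, 4, 4, 5, 6, 6, 7, 8, 8
  R[9]: 1, 2, 3, 4, 5, 5, 6, 7, 7, 8, 9, 9
  R[10]: 1, 2, 3, 4, 5, 5, 6, 7, 8, 9, 10, 10
  R[11]: 1, 2, 3, 4, 5, 5, 6, 7, 8, 9, 10, 11
  R[12]: 1, 2, 3, 4, 5, 6, 7, 8, 9, 10, 11, 12

hence w(1..12) = (1, 10, 7, 4, 2, 11, 8, 3, 5, 9, 12, 6).

Rothe diagram D(w) (25 cells), 7 SE-corners (essential conditions):

[(2, 9, 1), (3, 6, 1), (4, 3, 1), (6, 9, 4), (7, 3, 2), (7, 6, 3), (11, 6, 5)]


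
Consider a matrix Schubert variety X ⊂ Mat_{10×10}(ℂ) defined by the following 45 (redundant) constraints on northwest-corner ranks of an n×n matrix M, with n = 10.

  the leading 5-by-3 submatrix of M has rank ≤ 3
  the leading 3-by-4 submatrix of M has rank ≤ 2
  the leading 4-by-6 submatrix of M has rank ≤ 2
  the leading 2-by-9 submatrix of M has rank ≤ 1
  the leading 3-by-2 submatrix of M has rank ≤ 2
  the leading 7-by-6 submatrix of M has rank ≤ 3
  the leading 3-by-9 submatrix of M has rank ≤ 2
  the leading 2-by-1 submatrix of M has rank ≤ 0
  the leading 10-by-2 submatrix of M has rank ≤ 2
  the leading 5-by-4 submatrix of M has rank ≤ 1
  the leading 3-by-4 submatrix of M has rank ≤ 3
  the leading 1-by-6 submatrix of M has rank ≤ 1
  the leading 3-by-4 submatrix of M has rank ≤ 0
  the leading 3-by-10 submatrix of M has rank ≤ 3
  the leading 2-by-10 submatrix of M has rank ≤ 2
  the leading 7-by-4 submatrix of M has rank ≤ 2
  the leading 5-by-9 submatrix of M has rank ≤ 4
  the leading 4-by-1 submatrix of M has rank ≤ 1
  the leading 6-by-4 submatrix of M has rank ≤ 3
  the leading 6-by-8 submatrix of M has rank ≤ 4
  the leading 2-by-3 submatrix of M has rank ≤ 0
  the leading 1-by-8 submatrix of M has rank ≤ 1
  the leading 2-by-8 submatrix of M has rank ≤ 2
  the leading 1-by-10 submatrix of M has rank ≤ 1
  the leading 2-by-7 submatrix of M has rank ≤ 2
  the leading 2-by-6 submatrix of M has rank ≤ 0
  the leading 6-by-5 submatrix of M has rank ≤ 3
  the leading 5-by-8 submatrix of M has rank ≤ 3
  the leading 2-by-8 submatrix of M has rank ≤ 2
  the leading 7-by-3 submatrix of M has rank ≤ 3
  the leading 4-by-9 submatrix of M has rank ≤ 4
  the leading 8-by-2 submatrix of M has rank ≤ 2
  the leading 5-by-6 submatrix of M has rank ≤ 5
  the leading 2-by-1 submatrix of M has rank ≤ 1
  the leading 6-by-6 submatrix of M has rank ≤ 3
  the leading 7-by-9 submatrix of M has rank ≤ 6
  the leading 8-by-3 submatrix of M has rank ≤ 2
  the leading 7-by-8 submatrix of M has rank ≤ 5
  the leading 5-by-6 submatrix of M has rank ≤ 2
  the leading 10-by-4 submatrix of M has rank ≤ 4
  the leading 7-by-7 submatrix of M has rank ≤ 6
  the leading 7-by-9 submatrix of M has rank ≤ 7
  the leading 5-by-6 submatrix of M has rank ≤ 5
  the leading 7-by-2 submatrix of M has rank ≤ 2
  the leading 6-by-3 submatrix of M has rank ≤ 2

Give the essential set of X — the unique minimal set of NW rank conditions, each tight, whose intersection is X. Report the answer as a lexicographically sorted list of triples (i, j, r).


Computing R[i][j] = min implied NW-rank bound (n=10, 45 conditions):

  row 1: 0 | 0 | 0 | 0 | 0 | 0 | 1 | 1 | 1 | 1
  row 2: 0 | 0 | 0 | 0 | 0 | 0 | 1 | 1 | 1 | 2
  row 3: 0 | 0 | 0 | 0 | 1 | 1 | 2 | 2 | 2 | 3
  row 4: 1 | 1 | 1 | 1 | 2 | 2 | 3 | 3 | 3 | 4
  row 5: 1 | 1 | 1 | 1 | 2 | 2 | 3 | 3 | 4 | 5
  row 6: 1 | 2 | 2 | 2 | 3 | 3 | 4 | 4 | 5 | 6
  row 7: 1 | 2 | 2 | 2 | 3 | 3 | 4 | 5 | 6 | 7
  row 8: 1 | 2 | 2 | 3 | 4 | 4 | 5 | 6 | 7 | 8
  row 9: 1 | 2 | 3 | 4 | 5 | 5 | 6 | 7 | 8 | 9
  row 10: 1 | 2 | 3 | 4 | 5 | 6 | 7 | 8 | 9 | 10

so w = (7, 10, 5, 1, 9, 2, 8, 4, 3, 6).

Fulton essential set (9 of the 27 Rothe cells):

[(2, 6, 0), (2, 9, 1), (3, 4, 0), (5, 4, 1), (5, 6, 2), (5, 8, 3), (7, 4, 2), (7, 6, 3), (8, 3, 2)]


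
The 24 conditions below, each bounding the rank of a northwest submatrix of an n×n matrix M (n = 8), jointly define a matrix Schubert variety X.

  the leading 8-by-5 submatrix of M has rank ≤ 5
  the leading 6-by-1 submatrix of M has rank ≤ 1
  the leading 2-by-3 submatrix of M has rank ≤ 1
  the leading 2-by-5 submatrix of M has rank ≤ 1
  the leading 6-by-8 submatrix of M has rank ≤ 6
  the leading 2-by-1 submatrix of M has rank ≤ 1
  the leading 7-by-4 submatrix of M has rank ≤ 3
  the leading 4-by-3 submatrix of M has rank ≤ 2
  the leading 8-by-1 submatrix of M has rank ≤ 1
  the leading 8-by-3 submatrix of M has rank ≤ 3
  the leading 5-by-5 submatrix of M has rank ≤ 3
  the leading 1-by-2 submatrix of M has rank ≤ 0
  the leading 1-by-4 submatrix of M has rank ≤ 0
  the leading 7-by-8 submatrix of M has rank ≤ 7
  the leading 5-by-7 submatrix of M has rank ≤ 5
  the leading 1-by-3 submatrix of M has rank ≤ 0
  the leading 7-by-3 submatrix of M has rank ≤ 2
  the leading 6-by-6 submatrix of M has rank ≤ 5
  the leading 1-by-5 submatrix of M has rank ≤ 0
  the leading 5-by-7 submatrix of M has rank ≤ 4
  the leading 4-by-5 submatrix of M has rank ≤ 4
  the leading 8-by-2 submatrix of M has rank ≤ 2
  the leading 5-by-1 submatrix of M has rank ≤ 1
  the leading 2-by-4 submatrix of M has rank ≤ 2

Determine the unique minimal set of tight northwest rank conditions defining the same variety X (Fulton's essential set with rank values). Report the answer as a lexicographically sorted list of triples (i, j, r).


Reconstructing r_w from the 24 given conditions:

  row 1: 0, 0, 0, 0, 0, 1, 1, 1
  row 2: 1, 1, 1, 1, 1, 2, 2, 2
  row 3: 1, 2, 2, 2, 2, 3, 3, 3
  row 4: 1, 2, 2, 3, 3, 4, 4, 4
  row 5: 1, 2, 2, 3, 3, 4, 4, 5
  row 6: 1, 2, 2, 3, 4, 5, 5, 6
  row 7: 1, 2, 2, 3, 4, 5, 6, 7
  row 8: 1, 2, 3, 4, 5, 6, 7, 8

reading off 1-entries of Δ²R: w = (6, 1, 2, 4, 8, 5, 7, 3).

|D(w)|=11, |Ess(w)|=4:

[(1, 5, 0), (5, 5, 3), (5, 7, 4), (7, 3, 2)]


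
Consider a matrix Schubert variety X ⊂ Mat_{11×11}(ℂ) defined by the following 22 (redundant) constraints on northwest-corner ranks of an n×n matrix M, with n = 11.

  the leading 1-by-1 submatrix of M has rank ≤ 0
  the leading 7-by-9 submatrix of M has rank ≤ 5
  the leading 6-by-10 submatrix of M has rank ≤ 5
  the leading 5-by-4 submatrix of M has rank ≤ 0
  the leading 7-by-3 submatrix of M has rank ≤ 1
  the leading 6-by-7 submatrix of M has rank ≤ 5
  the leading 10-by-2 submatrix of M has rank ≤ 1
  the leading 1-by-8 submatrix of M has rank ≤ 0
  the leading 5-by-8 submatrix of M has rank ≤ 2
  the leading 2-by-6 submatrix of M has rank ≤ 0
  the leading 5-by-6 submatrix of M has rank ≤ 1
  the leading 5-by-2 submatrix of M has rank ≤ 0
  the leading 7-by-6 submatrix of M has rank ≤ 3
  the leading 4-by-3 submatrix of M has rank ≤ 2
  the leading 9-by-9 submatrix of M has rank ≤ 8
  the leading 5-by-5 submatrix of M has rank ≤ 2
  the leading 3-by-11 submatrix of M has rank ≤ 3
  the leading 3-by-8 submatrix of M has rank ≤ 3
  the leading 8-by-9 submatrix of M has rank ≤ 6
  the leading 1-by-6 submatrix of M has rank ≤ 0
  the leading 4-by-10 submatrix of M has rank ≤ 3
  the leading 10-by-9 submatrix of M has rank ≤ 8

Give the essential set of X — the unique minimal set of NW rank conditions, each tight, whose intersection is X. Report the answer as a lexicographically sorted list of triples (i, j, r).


Recovering R(i,j) via the rank-extension bound from the 22 conditions:

  R[1]: 0 | 0 | 0 | 0 | 0 | 0 | 0 | 0 | 1 | 1 | 1
  R[2]: 0 | 0 | 0 | 0 | 0 | 0 | 1 | 1 | 2 | 2 | 2
  R[3]: 0 | 0 | 0 | 0 | 1 | 1 | 2 | 2 | 3 | 3 | 3
  R[4]: 0 | 0 | 0 | 0 | 1 | 1 | 2 | 2 | 3 | 3 | 4
  R[5]: 0 | 0 | 0 | 0 | 1 | 1 | 2 | 2 | 3 | 4 | 5
  R[6]: 1 | 1 | 1 | 1 | 2 | 2 | 3 | 3 | 4 | 5 | 6
  R[7]: 1 | 1 | 1 | 2 | 3 | 3 | 4 | 4 | 5 | 6 | 7
  R[8]: 1 | 1 | 2 | 3 | 4 | 4 | 5 | 5 | 6 | 7 | 8
  R[9]: 1 | 1 | 2 | 3 | 4 | 5 | 6 | 6 | 7 | 8 | 9
  R[10]: 1 | 1 | 2 | 3 | 4 | 5 | 6 | 7 | 8 | 9 | 10
  R[11]: 1 | 2 | 3 | 4 | 5 | 6 | 7 | 8 | 9 | 10 | 11

reading off 1-entries of Δ²R: w = (9, 7, 5, 11, 10, 1, 4, 3, 6, 8, 2).

ℓ(w)=36; the 8 essential cells (i,j,r):

[(1, 8, 0), (2, 6, 0), (4, 10, 3), (5, 4, 0), (5, 6, 1), (5, 8, 2), (7, 3, 1), (10, 2, 1)]


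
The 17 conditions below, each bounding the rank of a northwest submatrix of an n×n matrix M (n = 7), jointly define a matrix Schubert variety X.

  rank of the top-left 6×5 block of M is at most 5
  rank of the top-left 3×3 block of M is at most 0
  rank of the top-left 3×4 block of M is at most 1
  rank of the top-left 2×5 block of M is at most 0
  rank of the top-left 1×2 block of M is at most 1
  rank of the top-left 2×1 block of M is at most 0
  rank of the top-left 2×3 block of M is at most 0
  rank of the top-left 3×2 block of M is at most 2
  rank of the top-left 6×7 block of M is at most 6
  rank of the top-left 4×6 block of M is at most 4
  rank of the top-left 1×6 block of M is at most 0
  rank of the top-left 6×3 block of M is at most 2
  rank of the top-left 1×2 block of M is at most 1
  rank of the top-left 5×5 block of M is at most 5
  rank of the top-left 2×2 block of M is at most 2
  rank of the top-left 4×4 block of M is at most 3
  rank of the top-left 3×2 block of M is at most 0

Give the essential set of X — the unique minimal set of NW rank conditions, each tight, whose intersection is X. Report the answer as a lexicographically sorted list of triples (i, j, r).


Computing R[i][j] = min implied NW-rank bound (n=7, 17 conditions):

  R[1]: 0 | 0 | 0 | 0 | 0 | 0 | 1
  R[2]: 0 | 0 | 0 | 0 | 0 | 1 | 2
  R[3]: 0 | 0 | 0 | 1 | 1 | 2 | 3
  R[4]: 1 | 1 | 1 | 2 | 2 | 3 | 4
  R[5]: 1 | 2 | 2 | 3 | 3 | 4 | 5
  R[6]: 1 | 2 | 2 | 3 | 4 | 5 | 6
  R[7]: 1 | 2 | 3 | 4 | 5 | 6 | 7

giving w = (7, 6, 4, 1, 2, 5, 3) via Δ²R.

D(w) has 15 cells with 4 SE-corners; essential set:

[(1, 6, 0), (2, 5, 0), (3, 3, 0), (6, 3, 2)]
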